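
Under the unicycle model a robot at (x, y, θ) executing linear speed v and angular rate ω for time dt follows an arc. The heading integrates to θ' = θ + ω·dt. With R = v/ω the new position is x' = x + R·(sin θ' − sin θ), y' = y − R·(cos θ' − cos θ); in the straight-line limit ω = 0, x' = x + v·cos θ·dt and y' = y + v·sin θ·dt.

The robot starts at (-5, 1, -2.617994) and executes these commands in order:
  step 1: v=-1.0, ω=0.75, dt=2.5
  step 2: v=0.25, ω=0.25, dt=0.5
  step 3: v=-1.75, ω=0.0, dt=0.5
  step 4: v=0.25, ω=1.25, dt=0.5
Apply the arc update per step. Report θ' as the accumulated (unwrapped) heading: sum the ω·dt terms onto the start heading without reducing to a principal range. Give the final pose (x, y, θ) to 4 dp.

step 1: θ'=-0.7430 (R=-1.3333) → pose (-4.7647, 3.1366, -0.7430)
step 2: θ'=-0.6180 (R=1.0000) → pose (-4.6676, 3.0580, -0.6180)
step 3: θ'=-0.6180 (straight) → pose (-5.3807, 3.5650, -0.6180)
step 4: θ'=0.0070 (R=0.2000) → pose (-5.2635, 3.5280, 0.0070)

(-5.2635, 3.5280, 0.0070)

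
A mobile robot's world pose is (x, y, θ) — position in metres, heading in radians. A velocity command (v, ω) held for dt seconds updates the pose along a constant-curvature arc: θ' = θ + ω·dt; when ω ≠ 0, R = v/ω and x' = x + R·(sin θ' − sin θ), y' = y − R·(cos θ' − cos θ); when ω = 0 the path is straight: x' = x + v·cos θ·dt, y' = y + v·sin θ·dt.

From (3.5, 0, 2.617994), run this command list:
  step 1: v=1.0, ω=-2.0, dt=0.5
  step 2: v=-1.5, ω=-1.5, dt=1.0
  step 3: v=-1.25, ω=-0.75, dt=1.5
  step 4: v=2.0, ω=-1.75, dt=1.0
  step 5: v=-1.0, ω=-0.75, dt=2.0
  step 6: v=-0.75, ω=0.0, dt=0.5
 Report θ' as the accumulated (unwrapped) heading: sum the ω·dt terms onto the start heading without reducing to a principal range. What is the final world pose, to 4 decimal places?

step 1: θ'=1.6180 (R=-0.5000) → pose (3.2506, 0.4094, 1.6180)
step 2: θ'=0.1180 (R=1.0000) → pose (2.3694, -0.6308, 0.1180)
step 3: θ'=-1.0070 (R=1.6667) → pose (0.7645, 0.1336, -1.0070)
step 4: θ'=-2.7570 (R=-1.1429) → pose (0.2273, -1.5365, -2.7570)
step 5: θ'=-4.2570 (R=1.3333) → pose (1.9249, -2.1860, -4.2570)
step 6: θ'=-4.2570 (straight) → pose (2.0899, -2.5228, -4.2570)

(2.0899, -2.5228, -4.2570)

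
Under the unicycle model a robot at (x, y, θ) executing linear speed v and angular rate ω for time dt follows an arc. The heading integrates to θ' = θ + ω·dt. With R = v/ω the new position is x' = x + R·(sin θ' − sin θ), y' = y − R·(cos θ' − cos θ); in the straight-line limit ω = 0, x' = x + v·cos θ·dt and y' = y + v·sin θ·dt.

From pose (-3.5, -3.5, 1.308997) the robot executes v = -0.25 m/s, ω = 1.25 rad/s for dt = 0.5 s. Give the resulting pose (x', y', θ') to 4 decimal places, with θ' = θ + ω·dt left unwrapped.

(-3.4938, -3.6228, 1.9340)

θ' = 1.3090 + 1.25·0.5 = 1.9340
R = v/ω = -0.25/1.25 = -0.2000
x' = -3.5 + -0.2000·(sin 1.9340 − sin 1.3090) = -3.4938
y' = -3.5 − -0.2000·(cos 1.9340 − cos 1.3090) = -3.6228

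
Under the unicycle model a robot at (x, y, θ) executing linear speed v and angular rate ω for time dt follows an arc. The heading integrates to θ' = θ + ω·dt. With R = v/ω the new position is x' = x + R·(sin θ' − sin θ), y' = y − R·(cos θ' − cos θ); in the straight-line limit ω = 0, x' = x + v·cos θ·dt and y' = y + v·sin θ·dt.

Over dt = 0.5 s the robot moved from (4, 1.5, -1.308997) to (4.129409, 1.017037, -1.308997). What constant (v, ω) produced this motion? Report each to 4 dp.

v = 1.0000, ω = 0.0000

Δθ = -1.308997 − -1.308997 = 0.000000
ω = Δθ/dt = 0.000000/0.5 = 0.0000
ω = 0 → v = (Δx·cos θ + Δy·sin θ)/dt = 1.0000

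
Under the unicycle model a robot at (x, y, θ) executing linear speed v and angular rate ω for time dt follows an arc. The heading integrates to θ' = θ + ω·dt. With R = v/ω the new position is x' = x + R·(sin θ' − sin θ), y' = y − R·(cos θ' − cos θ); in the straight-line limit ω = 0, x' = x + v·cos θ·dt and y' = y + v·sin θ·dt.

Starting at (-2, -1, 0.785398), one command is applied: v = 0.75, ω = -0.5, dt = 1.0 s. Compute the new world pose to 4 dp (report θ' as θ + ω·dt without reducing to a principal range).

(-1.3616, -0.6213, 0.2854)

θ' = 0.7854 + -0.5·1.0 = 0.2854
R = v/ω = 0.75/-0.5 = -1.5000
x' = -2 + -1.5000·(sin 0.2854 − sin 0.7854) = -1.3616
y' = -1 − -1.5000·(cos 0.2854 − cos 0.7854) = -0.6213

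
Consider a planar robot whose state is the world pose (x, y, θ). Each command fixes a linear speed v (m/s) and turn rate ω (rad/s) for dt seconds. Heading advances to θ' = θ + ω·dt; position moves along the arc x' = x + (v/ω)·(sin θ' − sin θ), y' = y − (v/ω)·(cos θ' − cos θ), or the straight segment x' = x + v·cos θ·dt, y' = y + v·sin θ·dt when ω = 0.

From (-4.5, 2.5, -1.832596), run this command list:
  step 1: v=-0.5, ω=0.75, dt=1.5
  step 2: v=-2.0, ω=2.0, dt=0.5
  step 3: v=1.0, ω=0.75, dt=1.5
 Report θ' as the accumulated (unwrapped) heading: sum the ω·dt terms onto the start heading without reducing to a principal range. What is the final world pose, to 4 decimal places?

(-4.7155, 4.4498, 1.4174)

step 1: θ'=-0.7076 (R=-0.6667) → pose (-4.7106, 3.1792, -0.7076)
step 2: θ'=0.2924 (R=-1.0000) → pose (-5.6489, 3.3768, 0.2924)
step 3: θ'=1.4174 (R=1.3333) → pose (-4.7155, 4.4498, 1.4174)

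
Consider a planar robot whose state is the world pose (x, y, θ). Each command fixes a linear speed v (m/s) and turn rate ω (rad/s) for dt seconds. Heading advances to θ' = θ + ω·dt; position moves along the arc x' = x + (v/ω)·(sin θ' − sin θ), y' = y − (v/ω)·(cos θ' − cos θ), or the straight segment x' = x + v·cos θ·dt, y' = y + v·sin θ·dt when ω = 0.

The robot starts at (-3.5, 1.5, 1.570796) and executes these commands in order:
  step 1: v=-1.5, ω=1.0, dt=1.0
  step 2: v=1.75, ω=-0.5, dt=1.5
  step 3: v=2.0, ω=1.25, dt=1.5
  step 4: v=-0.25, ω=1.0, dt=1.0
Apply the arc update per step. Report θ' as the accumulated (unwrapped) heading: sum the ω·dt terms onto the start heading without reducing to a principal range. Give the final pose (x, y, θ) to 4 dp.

step 1: θ'=2.5708 (R=-1.5000) → pose (-2.8105, 0.2378, 2.5708)
step 2: θ'=1.8208 (R=-3.5000) → pose (-4.3106, 2.3170, 1.8208)
step 3: θ'=3.6958 (R=1.6000) → pose (-6.7029, 3.2817, 3.6958)
step 4: θ'=4.6958 (R=-0.2500) → pose (-6.5845, 3.4901, 4.6958)

(-6.5845, 3.4901, 4.6958)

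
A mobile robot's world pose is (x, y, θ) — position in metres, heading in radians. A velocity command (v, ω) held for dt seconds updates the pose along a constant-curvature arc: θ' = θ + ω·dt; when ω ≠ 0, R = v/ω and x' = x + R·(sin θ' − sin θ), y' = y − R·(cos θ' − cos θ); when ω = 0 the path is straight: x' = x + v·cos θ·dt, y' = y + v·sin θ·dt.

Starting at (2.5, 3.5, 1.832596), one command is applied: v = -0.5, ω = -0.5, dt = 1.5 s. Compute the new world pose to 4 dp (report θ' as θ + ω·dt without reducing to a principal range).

θ' = 1.8326 + -0.5·1.5 = 1.0826
R = v/ω = -0.5/-0.5 = 1.0000
x' = 2.5 + 1.0000·(sin 1.0826 − sin 1.8326) = 2.4173
y' = 3.5 − 1.0000·(cos 1.0826 − cos 1.8326) = 2.7721

(2.4173, 2.7721, 1.0826)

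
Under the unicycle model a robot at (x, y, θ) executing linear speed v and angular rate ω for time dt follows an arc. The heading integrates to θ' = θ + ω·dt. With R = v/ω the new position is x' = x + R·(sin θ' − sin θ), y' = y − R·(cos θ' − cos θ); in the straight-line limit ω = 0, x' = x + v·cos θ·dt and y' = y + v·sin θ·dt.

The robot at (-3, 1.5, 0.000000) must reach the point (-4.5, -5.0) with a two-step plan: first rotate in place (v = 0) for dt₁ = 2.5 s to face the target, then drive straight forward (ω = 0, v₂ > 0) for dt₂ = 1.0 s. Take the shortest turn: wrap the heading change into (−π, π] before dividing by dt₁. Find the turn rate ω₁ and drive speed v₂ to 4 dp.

ω₁ = -0.7190, v₂ = 6.6708

heading to target = atan2(-5−1.5, -4.5−-3) = -1.7976
Δθ = wrap(-1.7976 − 0.0000) = -1.7976; ω₁ = Δθ/dt₁ = -0.7190
distance = √((-4.5−-3)² + (-5−1.5)²) = 6.6708; v₂ = distance/dt₂ = 6.6708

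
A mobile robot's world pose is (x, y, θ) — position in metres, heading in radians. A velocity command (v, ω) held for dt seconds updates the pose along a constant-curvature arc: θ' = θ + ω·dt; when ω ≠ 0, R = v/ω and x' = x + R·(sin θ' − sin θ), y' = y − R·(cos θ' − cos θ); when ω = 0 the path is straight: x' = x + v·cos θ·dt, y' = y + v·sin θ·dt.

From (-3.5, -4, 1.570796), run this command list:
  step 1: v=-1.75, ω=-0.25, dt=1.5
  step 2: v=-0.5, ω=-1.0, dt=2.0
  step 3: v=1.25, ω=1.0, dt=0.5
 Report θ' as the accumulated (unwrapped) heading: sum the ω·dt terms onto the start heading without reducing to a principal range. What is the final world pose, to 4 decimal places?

step 1: θ'=1.1958 (R=7.0000) → pose (-3.9864, -6.5639, 1.1958)
step 2: θ'=-0.8042 (R=0.5000) → pose (-4.8118, -6.7276, -0.8042)
step 3: θ'=-0.3042 (R=1.2500) → pose (-4.2859, -7.0531, -0.3042)

(-4.2859, -7.0531, -0.3042)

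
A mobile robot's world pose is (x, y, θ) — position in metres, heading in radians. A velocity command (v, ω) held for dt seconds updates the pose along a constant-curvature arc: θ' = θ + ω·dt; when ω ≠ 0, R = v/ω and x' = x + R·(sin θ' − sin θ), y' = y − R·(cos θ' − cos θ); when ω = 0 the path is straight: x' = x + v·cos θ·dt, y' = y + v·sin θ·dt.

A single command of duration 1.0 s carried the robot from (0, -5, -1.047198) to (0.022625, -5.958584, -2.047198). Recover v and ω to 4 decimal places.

Δθ = -2.047198 − -1.047198 = -1.000000
ω = Δθ/dt = -1.000000/1.0 = -1.0000
R = −Δy/(cos θ' − cos θ) = -1.0000
v = R·ω = -1.0000·-1.0000 = 1.0000

v = 1.0000, ω = -1.0000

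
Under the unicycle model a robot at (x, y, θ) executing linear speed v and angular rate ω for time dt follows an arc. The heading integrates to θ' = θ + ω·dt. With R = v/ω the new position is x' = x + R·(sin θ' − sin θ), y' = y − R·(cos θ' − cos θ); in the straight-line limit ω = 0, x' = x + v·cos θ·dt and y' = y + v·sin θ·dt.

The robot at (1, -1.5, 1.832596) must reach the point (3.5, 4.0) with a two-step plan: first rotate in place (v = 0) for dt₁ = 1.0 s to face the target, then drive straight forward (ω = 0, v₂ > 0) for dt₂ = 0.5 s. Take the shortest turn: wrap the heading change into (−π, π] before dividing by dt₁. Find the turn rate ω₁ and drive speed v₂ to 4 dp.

heading to target = atan2(4−-1.5, 3.5−1) = 1.1442
Δθ = wrap(1.1442 − 1.8326) = -0.6884; ω₁ = Δθ/dt₁ = -0.6884
distance = √((3.5−1)² + (4−-1.5)²) = 6.0415; v₂ = distance/dt₂ = 12.0830

ω₁ = -0.6884, v₂ = 12.0830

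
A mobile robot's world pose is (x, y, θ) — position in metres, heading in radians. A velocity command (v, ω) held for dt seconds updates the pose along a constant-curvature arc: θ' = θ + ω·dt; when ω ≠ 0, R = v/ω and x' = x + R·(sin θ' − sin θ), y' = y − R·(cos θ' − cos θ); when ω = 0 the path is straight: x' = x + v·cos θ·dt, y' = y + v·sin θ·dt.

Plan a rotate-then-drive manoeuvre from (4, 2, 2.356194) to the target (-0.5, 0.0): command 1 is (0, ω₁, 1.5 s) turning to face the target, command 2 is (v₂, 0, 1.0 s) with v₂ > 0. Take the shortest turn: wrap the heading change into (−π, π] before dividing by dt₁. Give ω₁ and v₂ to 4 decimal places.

ω₁ = 0.8024, v₂ = 4.9244

heading to target = atan2(0−2, -0.5−4) = -2.7234
Δθ = wrap(-2.7234 − 2.3562) = 1.2036; ω₁ = Δθ/dt₁ = 0.8024
distance = √((-0.5−4)² + (0−2)²) = 4.9244; v₂ = distance/dt₂ = 4.9244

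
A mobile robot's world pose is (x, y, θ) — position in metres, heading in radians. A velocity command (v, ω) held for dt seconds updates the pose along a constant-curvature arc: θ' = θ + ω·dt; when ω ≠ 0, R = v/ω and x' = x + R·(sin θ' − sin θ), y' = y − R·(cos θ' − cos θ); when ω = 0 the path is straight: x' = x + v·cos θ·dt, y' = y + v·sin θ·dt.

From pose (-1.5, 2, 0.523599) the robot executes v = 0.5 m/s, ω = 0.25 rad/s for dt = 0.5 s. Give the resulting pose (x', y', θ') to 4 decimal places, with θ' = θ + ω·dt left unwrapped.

θ' = 0.5236 + 0.25·0.5 = 0.6486
R = v/ω = 0.5/0.25 = 2.0000
x' = -1.5 + 2.0000·(sin 0.6486 − sin 0.5236) = -1.2919
y' = 2 − 2.0000·(cos 0.6486 − cos 0.5236) = 2.1382

(-1.2919, 2.1382, 0.6486)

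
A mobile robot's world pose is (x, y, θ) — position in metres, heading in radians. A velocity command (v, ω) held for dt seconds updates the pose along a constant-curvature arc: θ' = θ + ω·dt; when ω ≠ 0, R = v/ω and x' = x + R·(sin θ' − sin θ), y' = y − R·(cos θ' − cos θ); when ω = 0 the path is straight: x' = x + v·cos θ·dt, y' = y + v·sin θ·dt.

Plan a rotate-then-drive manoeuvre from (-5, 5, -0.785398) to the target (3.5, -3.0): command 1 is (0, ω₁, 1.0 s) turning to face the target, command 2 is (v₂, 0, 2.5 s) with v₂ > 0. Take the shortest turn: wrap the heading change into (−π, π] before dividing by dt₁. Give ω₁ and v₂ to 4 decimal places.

ω₁ = 0.0303, v₂ = 4.6690

heading to target = atan2(-3−5, 3.5−-5) = -0.7551
Δθ = wrap(-0.7551 − -0.7854) = 0.0303; ω₁ = Δθ/dt₁ = 0.0303
distance = √((3.5−-5)² + (-3−5)²) = 11.6726; v₂ = distance/dt₂ = 4.6690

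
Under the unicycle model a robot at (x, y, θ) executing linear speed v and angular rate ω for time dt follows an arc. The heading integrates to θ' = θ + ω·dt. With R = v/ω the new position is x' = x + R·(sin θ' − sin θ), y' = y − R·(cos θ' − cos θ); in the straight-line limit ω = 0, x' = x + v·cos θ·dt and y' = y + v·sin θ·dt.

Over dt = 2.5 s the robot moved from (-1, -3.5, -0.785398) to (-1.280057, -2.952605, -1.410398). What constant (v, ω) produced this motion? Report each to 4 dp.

v = -0.2500, ω = -0.2500

Δθ = -1.410398 − -0.785398 = -0.625000
ω = Δθ/dt = -0.625000/2.5 = -0.2500
R = −Δy/(cos θ' − cos θ) = 1.0000
v = R·ω = 1.0000·-0.2500 = -0.2500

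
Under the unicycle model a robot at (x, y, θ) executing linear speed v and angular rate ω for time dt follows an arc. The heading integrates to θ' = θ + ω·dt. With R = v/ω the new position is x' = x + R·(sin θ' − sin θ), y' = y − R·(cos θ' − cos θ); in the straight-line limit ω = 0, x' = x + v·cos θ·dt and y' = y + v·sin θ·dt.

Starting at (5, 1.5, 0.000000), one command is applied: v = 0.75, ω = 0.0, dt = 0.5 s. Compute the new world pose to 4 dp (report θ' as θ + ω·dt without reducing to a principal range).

θ' = 0.0000 + 0.0·0.5 = 0.0000
ω = 0 → straight: x' = 5 + 0.75·cos(0.0000)·0.5 = 5.3750
y' = 1.5 + 0.75·sin(0.0000)·0.5 = 1.5000

(5.3750, 1.5000, 0.0000)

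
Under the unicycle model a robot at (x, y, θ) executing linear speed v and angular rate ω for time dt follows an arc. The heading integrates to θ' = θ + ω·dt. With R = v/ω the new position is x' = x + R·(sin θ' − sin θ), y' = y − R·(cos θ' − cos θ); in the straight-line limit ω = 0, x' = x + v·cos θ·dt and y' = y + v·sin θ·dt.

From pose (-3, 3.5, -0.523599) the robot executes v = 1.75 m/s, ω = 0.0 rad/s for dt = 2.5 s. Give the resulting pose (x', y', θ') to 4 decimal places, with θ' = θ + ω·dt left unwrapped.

(0.7889, 1.3125, -0.5236)

θ' = -0.5236 + 0.0·2.5 = -0.5236
ω = 0 → straight: x' = -3 + 1.75·cos(-0.5236)·2.5 = 0.7889
y' = 3.5 + 1.75·sin(-0.5236)·2.5 = 1.3125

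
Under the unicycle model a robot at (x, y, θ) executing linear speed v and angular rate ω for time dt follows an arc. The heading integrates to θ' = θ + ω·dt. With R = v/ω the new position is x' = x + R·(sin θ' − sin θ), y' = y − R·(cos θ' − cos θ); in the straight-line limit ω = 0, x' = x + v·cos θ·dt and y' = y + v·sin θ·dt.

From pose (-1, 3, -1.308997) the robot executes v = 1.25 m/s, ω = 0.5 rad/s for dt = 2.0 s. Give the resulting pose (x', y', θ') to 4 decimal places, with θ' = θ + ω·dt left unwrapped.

(0.6546, 1.2654, -0.3090)

θ' = -1.3090 + 0.5·2.0 = -0.3090
R = v/ω = 1.25/0.5 = 2.5000
x' = -1 + 2.5000·(sin -0.3090 − sin -1.3090) = 0.6546
y' = 3 − 2.5000·(cos -0.3090 − cos -1.3090) = 1.2654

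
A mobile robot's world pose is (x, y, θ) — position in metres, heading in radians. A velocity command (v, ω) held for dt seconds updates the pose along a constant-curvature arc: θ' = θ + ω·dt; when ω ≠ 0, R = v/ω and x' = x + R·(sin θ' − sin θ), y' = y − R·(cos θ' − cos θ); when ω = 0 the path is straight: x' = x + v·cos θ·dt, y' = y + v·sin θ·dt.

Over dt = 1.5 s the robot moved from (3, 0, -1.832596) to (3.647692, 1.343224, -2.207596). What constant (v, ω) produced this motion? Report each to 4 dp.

v = -1.0000, ω = -0.2500

Δθ = -2.207596 − -1.832596 = -0.375000
ω = Δθ/dt = -0.375000/1.5 = -0.2500
R = −Δy/(cos θ' − cos θ) = 4.0000
v = R·ω = 4.0000·-0.2500 = -1.0000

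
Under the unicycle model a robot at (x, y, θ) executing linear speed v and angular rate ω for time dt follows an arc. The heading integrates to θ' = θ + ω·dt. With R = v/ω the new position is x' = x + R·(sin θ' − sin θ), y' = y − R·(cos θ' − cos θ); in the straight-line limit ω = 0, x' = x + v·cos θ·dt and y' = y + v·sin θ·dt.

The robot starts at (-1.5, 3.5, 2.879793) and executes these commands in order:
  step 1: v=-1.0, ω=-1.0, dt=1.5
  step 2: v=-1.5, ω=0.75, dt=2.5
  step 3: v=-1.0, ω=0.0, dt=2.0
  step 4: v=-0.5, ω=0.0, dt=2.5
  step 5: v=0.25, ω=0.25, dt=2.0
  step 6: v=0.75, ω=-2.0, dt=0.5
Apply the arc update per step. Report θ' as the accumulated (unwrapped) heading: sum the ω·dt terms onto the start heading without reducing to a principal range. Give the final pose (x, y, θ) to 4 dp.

(3.8219, 0.1281, 2.7548)

step 1: θ'=1.3798 (R=1.0000) → pose (-0.7770, 2.3442, 1.3798)
step 2: θ'=3.2548 (R=-2.0000) → pose (1.4125, -0.0227, 3.2548)
step 3: θ'=3.2548 (straight) → pose (3.3997, 0.2033, 3.2548)
step 4: θ'=3.2548 (straight) → pose (4.6417, 0.3445, 3.2548)
step 5: θ'=3.7548 (R=1.0000) → pose (4.1792, 0.1687, 3.7548)
step 6: θ'=2.7548 (R=-0.3750) → pose (3.8219, 0.1281, 2.7548)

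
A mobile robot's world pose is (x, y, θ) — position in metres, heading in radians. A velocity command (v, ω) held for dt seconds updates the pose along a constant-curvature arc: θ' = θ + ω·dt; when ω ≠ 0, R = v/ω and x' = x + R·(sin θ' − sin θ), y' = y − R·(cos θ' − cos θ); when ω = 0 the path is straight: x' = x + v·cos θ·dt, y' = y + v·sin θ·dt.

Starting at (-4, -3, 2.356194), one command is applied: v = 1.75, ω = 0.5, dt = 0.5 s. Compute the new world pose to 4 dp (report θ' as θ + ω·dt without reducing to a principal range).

θ' = 2.3562 + 0.5·0.5 = 2.6062
R = v/ω = 1.75/0.5 = 3.5000
x' = -4 + 3.5000·(sin 2.6062 − sin 2.3562) = -4.6892
y' = -3 − 3.5000·(cos 2.6062 − cos 2.3562) = -2.4646

(-4.6892, -2.4646, 2.6062)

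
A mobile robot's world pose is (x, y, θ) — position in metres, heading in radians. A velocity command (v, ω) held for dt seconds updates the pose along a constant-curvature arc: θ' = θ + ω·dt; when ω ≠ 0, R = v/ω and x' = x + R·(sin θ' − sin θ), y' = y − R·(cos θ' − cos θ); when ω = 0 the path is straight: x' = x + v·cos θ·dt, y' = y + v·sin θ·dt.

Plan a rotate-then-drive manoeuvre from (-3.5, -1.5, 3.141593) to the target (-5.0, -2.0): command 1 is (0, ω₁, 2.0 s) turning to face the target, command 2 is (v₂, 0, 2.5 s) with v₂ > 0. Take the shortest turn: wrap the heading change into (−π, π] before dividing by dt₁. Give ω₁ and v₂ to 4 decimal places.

heading to target = atan2(-2−-1.5, -5−-3.5) = -2.8198
Δθ = wrap(-2.8198 − 3.1416) = 0.3218; ω₁ = Δθ/dt₁ = 0.1609
distance = √((-5−-3.5)² + (-2−-1.5)²) = 1.5811; v₂ = distance/dt₂ = 0.6325

ω₁ = 0.1609, v₂ = 0.6325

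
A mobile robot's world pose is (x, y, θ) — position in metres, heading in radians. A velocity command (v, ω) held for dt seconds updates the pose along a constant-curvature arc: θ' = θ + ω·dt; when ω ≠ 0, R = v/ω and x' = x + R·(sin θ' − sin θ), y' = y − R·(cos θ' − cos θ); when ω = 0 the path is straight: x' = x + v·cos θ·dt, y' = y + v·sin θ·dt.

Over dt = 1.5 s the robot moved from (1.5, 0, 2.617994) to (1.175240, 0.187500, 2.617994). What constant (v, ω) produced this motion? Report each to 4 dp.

Δθ = 2.617994 − 2.617994 = 0.000000
ω = Δθ/dt = 0.000000/1.5 = 0.0000
ω = 0 → v = (Δx·cos θ + Δy·sin θ)/dt = 0.2500

v = 0.2500, ω = 0.0000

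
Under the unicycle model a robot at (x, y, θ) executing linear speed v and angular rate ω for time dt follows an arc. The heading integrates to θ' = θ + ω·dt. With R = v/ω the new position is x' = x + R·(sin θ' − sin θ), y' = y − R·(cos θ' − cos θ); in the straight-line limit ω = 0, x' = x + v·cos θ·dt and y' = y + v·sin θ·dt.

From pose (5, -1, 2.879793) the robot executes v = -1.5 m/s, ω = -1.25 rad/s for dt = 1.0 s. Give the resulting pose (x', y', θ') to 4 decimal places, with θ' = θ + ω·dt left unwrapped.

(5.8873, -2.0884, 1.6298)

θ' = 2.8798 + -1.25·1.0 = 1.6298
R = v/ω = -1.5/-1.25 = 1.2000
x' = 5 + 1.2000·(sin 1.6298 − sin 2.8798) = 5.8873
y' = -1 − 1.2000·(cos 1.6298 − cos 2.8798) = -2.0884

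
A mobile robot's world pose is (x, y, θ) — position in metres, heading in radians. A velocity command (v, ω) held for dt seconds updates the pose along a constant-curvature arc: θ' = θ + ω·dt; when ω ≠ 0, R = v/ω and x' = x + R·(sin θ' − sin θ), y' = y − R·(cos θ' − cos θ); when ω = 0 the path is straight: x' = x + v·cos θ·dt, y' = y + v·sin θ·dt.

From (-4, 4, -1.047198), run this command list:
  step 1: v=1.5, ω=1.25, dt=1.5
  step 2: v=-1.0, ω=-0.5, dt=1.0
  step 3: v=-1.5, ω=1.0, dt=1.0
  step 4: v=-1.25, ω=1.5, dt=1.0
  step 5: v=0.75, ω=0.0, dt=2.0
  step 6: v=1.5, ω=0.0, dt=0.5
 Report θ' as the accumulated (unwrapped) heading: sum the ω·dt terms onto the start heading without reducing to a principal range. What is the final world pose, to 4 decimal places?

step 1: θ'=0.8278 (R=1.2000) → pose (-2.0770, 3.7882, 0.8278)
step 2: θ'=0.3278 (R=2.0000) → pose (-2.9060, 3.2477, 0.3278)
step 3: θ'=1.3278 (R=-1.5000) → pose (-3.8790, 2.1885, 1.3278)
step 4: θ'=2.8278 (R=-0.8333) → pose (-3.3274, 1.1953, 2.8278)
step 5: θ'=2.8278 (straight) → pose (-4.7541, 1.6583, 2.8278)
step 6: θ'=2.8278 (straight) → pose (-5.4675, 1.8898, 2.8278)

(-5.4675, 1.8898, 2.8278)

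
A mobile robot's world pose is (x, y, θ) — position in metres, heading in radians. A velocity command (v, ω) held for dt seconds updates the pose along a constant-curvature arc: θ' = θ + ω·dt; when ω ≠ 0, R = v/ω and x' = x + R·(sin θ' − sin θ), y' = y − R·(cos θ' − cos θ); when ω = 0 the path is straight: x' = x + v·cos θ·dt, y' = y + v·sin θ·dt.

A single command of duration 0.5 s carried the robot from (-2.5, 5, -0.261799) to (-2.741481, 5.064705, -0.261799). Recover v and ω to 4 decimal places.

Δθ = -0.261799 − -0.261799 = 0.000000
ω = Δθ/dt = 0.000000/0.5 = 0.0000
ω = 0 → v = (Δx·cos θ + Δy·sin θ)/dt = -0.5000

v = -0.5000, ω = 0.0000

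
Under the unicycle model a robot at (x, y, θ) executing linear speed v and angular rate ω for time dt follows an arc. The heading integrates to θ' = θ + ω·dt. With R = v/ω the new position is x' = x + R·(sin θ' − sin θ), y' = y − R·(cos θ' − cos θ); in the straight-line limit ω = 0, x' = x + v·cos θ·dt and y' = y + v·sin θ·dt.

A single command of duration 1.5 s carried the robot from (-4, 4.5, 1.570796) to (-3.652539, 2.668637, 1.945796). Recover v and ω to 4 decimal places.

Δθ = 1.945796 − 1.570796 = 0.375000
ω = Δθ/dt = 0.375000/1.5 = 0.2500
R = −Δy/(cos θ' − cos θ) = -5.0000
v = R·ω = -5.0000·0.2500 = -1.2500

v = -1.2500, ω = 0.2500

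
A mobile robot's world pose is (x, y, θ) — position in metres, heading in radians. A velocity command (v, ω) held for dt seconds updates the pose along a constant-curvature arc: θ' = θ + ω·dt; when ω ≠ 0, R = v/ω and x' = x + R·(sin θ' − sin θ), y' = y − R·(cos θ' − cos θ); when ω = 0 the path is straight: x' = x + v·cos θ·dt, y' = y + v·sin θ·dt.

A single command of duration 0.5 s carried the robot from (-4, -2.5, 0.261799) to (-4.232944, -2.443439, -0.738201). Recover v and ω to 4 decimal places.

v = -0.5000, ω = -2.0000

Δθ = -0.738201 − 0.261799 = -1.000000
ω = Δθ/dt = -1.000000/0.5 = -2.0000
R = Δx/(sin θ' − sin θ) = 0.2500
v = R·ω = 0.2500·-2.0000 = -0.5000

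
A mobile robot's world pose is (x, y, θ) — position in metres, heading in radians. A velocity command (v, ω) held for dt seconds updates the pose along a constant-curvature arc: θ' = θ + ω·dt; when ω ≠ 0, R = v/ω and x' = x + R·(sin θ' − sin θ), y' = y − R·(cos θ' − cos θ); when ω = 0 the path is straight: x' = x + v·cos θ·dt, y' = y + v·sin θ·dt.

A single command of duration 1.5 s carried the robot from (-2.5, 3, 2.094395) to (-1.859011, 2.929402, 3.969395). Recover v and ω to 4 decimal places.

Δθ = 3.969395 − 2.094395 = 1.875000
ω = Δθ/dt = 1.875000/1.5 = 1.2500
R = Δx/(sin θ' − sin θ) = -0.4000
v = R·ω = -0.4000·1.2500 = -0.5000

v = -0.5000, ω = 1.2500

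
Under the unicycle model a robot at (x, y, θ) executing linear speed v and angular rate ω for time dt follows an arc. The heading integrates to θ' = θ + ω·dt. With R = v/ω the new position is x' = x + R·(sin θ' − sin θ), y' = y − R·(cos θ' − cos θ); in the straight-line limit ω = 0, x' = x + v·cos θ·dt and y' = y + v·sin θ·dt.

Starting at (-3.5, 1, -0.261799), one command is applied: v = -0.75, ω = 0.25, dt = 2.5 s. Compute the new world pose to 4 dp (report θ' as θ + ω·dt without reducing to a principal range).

θ' = -0.2618 + 0.25·2.5 = 0.3632
R = v/ω = -0.75/0.25 = -3.0000
x' = -3.5 + -3.0000·(sin 0.3632 − sin -0.2618) = -5.3423
y' = 1 − -3.0000·(cos 0.3632 − cos -0.2618) = 0.9065

(-5.3423, 0.9065, 0.3632)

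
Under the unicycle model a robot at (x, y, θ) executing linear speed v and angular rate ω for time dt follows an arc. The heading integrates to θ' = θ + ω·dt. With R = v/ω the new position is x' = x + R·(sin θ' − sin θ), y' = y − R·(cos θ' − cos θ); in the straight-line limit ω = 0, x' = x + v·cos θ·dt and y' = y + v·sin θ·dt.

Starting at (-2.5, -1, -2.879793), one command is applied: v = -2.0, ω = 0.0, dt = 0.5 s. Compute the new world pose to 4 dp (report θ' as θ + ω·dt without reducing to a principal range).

θ' = -2.8798 + 0.0·0.5 = -2.8798
ω = 0 → straight: x' = -2.5 + -2.0·cos(-2.8798)·0.5 = -1.5341
y' = -1 + -2.0·sin(-2.8798)·0.5 = -0.7412

(-1.5341, -0.7412, -2.8798)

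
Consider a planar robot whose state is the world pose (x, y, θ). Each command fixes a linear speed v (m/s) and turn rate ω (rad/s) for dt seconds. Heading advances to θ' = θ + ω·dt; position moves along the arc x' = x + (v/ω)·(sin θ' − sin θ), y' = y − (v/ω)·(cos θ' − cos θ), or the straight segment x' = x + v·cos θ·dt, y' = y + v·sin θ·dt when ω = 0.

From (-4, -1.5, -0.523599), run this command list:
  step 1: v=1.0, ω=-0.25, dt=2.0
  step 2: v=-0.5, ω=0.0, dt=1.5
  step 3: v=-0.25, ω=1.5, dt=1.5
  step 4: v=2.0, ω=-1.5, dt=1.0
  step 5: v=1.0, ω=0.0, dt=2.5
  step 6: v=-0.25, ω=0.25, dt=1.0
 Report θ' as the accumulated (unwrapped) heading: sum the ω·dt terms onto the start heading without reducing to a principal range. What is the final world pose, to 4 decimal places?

(0.5022, -2.0779, -0.0236)

step 1: θ'=-1.0236 (R=-4.0000) → pose (-2.5841, -2.8829, -1.0236)
step 2: θ'=-1.0236 (straight) → pose (-2.9743, -2.2424, -1.0236)
step 3: θ'=1.2264 (R=-0.1667) → pose (-3.2735, -2.2729, 1.2264)
step 4: θ'=-0.2736 (R=-1.3333) → pose (-1.6582, -1.4393, -0.2736)
step 5: θ'=-0.2736 (straight) → pose (0.7488, -2.1148, -0.2736)
step 6: θ'=-0.0236 (R=-1.0000) → pose (0.5022, -2.0779, -0.0236)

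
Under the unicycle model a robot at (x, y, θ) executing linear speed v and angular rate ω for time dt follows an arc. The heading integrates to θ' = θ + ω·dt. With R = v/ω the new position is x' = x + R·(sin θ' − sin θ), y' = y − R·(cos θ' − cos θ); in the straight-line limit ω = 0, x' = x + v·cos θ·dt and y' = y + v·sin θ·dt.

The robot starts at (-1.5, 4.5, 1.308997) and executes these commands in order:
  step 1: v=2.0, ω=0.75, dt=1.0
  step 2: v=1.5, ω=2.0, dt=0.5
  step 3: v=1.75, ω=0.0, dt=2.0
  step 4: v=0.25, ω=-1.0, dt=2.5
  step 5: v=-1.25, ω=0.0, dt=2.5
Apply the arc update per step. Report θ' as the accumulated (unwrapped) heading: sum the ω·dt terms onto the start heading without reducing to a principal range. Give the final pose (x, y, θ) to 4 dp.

step 1: θ'=2.0590 (R=2.6667) → pose (-1.7207, 6.4410, 2.0590)
step 2: θ'=3.0590 (R=0.7500) → pose (-2.3212, 6.8366, 3.0590)
step 3: θ'=3.0590 (straight) → pose (-5.8092, 7.1254, 3.0590)
step 4: θ'=0.5590 (R=-0.2500) → pose (-5.9212, 7.5865, 0.5590)
step 5: θ'=0.5590 (straight) → pose (-8.5705, 5.9292, 0.5590)

(-8.5705, 5.9292, 0.5590)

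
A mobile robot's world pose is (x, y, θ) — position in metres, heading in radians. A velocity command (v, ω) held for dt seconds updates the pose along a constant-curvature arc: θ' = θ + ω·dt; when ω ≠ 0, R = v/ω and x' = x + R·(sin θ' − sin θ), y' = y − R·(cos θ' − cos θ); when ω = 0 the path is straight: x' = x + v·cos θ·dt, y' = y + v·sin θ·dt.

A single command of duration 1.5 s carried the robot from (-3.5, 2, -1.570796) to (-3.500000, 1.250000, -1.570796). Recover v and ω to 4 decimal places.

Δθ = -1.570796 − -1.570796 = 0.000000
ω = Δθ/dt = 0.000000/1.5 = 0.0000
ω = 0 → v = (Δx·cos θ + Δy·sin θ)/dt = 0.5000

v = 0.5000, ω = 0.0000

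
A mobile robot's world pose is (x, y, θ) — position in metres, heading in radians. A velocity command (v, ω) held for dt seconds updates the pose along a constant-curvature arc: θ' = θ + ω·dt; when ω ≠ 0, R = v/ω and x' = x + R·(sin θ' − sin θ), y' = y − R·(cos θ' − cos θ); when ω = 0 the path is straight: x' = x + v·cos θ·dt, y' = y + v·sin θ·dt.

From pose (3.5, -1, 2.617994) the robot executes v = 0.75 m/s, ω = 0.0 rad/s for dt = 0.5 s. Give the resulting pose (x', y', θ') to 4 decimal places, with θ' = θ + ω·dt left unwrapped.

(3.1752, -0.8125, 2.6180)

θ' = 2.6180 + 0.0·0.5 = 2.6180
ω = 0 → straight: x' = 3.5 + 0.75·cos(2.6180)·0.5 = 3.1752
y' = -1 + 0.75·sin(2.6180)·0.5 = -0.8125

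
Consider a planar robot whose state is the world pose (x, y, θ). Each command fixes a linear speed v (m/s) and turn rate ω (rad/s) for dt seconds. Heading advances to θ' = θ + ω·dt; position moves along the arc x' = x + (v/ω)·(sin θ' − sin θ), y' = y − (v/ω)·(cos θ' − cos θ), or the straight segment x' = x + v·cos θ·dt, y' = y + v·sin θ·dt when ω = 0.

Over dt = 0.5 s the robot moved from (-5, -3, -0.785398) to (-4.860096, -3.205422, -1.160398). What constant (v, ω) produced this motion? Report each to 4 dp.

v = 0.5000, ω = -0.7500

Δθ = -1.160398 − -0.785398 = -0.375000
ω = Δθ/dt = -0.375000/0.5 = -0.7500
R = −Δy/(cos θ' − cos θ) = -0.6667
v = R·ω = -0.6667·-0.7500 = 0.5000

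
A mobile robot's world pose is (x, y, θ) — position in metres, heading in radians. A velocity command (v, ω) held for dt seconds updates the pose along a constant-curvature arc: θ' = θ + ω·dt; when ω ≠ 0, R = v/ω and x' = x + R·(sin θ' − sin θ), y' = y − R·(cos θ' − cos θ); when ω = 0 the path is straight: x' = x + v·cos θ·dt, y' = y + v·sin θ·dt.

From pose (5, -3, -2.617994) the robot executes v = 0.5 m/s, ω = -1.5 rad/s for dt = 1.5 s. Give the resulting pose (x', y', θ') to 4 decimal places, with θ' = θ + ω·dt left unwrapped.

(4.5040, -2.6597, -4.8680)

θ' = -2.6180 + -1.5·1.5 = -4.8680
R = v/ω = 0.5/-1.5 = -0.3333
x' = 5 + -0.3333·(sin -4.8680 − sin -2.6180) = 4.5040
y' = -3 − -0.3333·(cos -4.8680 − cos -2.6180) = -2.6597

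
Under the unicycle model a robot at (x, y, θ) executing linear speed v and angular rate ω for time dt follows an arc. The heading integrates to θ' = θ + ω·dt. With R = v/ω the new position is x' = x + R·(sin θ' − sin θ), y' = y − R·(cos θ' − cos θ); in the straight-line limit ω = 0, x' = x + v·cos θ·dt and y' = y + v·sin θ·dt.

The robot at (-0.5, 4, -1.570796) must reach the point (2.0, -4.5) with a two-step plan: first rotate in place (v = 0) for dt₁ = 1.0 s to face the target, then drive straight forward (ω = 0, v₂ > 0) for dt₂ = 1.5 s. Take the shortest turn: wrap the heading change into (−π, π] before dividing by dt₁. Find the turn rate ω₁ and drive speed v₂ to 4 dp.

ω₁ = 0.2861, v₂ = 5.9067

heading to target = atan2(-4.5−4, 2−-0.5) = -1.2847
Δθ = wrap(-1.2847 − -1.5708) = 0.2861; ω₁ = Δθ/dt₁ = 0.2861
distance = √((2−-0.5)² + (-4.5−4)²) = 8.8600; v₂ = distance/dt₂ = 5.9067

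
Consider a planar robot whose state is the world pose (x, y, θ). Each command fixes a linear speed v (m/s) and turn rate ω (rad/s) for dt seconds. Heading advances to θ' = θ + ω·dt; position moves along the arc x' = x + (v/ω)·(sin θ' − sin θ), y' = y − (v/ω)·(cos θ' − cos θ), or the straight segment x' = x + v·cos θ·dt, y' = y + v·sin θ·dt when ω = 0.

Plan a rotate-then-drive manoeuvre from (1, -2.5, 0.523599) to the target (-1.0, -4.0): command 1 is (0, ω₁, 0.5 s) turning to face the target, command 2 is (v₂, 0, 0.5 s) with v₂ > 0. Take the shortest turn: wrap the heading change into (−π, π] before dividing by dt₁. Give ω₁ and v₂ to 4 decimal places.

ω₁ = -6.0434, v₂ = 5.0000

heading to target = atan2(-4−-2.5, -1−1) = -2.4981
Δθ = wrap(-2.4981 − 0.5236) = -3.0217; ω₁ = Δθ/dt₁ = -6.0434
distance = √((-1−1)² + (-4−-2.5)²) = 2.5000; v₂ = distance/dt₂ = 5.0000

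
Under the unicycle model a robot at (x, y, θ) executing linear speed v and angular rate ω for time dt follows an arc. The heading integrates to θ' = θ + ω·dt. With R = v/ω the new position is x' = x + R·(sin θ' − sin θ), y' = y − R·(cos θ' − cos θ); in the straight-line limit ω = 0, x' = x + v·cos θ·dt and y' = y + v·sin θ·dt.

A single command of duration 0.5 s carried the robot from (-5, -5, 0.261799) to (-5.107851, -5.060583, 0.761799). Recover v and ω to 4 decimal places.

Δθ = 0.761799 − 0.261799 = 0.500000
ω = Δθ/dt = 0.500000/0.5 = 1.0000
R = Δx/(sin θ' − sin θ) = -0.2500
v = R·ω = -0.2500·1.0000 = -0.2500

v = -0.2500, ω = 1.0000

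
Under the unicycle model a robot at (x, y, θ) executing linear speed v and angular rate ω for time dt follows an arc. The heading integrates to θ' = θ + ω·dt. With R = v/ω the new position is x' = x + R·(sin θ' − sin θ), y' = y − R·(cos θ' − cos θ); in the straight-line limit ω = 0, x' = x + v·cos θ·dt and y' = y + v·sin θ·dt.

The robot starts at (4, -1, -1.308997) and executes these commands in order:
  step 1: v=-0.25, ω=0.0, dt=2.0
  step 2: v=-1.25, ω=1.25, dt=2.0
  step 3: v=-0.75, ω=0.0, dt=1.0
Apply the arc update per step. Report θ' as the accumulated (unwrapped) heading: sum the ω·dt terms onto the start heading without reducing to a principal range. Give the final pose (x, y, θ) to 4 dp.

(1.6979, -1.1017, 1.1910)

step 1: θ'=-1.3090 (straight) → pose (3.8706, -0.5170, -1.3090)
step 2: θ'=1.1910 (R=-1.0000) → pose (1.9759, -0.4051, 1.1910)
step 3: θ'=1.1910 (straight) → pose (1.6979, -1.1017, 1.1910)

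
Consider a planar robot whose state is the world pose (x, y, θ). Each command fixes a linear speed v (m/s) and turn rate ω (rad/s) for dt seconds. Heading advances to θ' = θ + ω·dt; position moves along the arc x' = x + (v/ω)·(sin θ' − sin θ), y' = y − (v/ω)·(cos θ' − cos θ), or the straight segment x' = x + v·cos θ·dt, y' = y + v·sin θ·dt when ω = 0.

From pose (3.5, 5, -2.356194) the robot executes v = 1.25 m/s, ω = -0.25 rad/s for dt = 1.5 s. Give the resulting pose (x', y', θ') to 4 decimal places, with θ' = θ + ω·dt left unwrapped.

θ' = -2.3562 + -0.25·1.5 = -2.7312
R = v/ω = 1.25/-0.25 = -5.0000
x' = 3.5 + -5.0000·(sin -2.7312 − sin -2.3562) = 1.9593
y' = 5 − -5.0000·(cos -2.7312 − cos -2.3562) = 3.9507

(1.9593, 3.9507, -2.7312)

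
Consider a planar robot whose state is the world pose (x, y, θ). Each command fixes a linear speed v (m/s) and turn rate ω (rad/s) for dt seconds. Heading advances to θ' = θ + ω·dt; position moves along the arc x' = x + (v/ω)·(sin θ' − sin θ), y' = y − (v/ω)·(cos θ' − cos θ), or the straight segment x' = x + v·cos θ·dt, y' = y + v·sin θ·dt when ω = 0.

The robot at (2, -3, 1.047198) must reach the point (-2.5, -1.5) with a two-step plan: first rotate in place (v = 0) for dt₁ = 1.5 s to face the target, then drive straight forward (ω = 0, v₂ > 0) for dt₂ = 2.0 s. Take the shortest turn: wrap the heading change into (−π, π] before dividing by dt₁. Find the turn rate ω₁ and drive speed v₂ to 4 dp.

heading to target = atan2(-1.5−-3, -2.5−2) = 2.8198
Δθ = wrap(2.8198 − 1.0472) = 1.7726; ω₁ = Δθ/dt₁ = 1.1818
distance = √((-2.5−2)² + (-1.5−-3)²) = 4.7434; v₂ = distance/dt₂ = 2.3717

ω₁ = 1.1818, v₂ = 2.3717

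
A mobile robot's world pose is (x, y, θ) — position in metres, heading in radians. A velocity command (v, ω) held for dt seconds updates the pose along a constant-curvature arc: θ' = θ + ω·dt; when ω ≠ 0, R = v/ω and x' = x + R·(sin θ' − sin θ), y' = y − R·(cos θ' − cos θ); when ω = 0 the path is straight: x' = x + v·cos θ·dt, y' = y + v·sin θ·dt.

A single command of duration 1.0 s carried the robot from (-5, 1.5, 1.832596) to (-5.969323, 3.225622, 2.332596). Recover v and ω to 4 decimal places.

Δθ = 2.332596 − 1.832596 = 0.500000
ω = Δθ/dt = 0.500000/1.0 = 0.5000
R = −Δy/(cos θ' − cos θ) = 4.0000
v = R·ω = 4.0000·0.5000 = 2.0000

v = 2.0000, ω = 0.5000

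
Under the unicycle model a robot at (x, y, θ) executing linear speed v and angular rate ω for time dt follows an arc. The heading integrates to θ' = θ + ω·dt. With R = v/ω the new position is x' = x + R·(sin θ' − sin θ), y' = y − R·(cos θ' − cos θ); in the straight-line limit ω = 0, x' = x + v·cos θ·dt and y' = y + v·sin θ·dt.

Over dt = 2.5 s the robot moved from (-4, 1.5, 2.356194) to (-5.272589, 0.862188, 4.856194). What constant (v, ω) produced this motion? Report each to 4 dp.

Δθ = 4.856194 − 2.356194 = 2.500000
ω = Δθ/dt = 2.500000/2.5 = 1.0000
R = Δx/(sin θ' − sin θ) = 0.7500
v = R·ω = 0.7500·1.0000 = 0.7500

v = 0.7500, ω = 1.0000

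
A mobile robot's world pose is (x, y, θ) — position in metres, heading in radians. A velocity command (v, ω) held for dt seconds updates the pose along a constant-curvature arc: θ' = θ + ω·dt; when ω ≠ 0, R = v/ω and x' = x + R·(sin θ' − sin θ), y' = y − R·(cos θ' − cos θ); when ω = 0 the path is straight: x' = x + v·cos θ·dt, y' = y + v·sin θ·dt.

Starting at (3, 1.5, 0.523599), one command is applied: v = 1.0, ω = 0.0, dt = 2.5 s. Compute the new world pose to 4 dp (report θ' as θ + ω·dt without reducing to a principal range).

(5.1651, 2.7500, 0.5236)

θ' = 0.5236 + 0.0·2.5 = 0.5236
ω = 0 → straight: x' = 3 + 1.0·cos(0.5236)·2.5 = 5.1651
y' = 1.5 + 1.0·sin(0.5236)·2.5 = 2.7500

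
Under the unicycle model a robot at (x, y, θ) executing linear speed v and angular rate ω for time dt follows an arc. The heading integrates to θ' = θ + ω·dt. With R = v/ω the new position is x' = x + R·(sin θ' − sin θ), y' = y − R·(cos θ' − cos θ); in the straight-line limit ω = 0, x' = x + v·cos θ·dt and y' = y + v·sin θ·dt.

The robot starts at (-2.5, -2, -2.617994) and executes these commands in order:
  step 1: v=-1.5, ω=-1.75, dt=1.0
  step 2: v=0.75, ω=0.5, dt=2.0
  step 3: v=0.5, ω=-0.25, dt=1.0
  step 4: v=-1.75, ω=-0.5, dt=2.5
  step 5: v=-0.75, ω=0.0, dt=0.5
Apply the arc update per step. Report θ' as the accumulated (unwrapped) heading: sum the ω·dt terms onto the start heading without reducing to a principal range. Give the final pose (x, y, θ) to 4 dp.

(-1.0135, -5.3491, -4.8680)

step 1: θ'=-4.3680 (R=0.8571) → pose (-1.2646, -2.4529, -4.3680)
step 2: θ'=-3.3680 (R=1.5000) → pose (-2.3398, -1.4976, -3.3680)
step 3: θ'=-3.6180 (R=-2.0000) → pose (-2.8081, -1.3260, -3.6180)
step 4: θ'=-4.8680 (R=3.5000) → pose (-0.9554, -4.9787, -4.8680)
step 5: θ'=-4.8680 (straight) → pose (-1.0135, -5.3491, -4.8680)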